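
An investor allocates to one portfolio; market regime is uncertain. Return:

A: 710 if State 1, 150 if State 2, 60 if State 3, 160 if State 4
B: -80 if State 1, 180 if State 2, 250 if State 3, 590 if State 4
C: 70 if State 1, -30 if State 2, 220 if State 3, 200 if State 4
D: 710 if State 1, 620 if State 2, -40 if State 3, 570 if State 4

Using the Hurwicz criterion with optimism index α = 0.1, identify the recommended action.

A

A: 0.1·710 + 0.9·60 = 125
B: 0.1·590 + 0.9·(-80) = -13
C: 0.1·220 + 0.9·(-30) = -5
D: 0.1·710 + 0.9·(-40) = 35
Highest Hurwicz score = 125 → A.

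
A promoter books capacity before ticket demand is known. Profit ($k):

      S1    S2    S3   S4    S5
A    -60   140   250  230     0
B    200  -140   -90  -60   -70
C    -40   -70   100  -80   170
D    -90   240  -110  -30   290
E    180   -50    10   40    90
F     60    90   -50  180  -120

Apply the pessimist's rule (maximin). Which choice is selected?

Row minima: A=-60, B=-140, C=-80, D=-110, E=-50, F=-120
Best worst-case = -50 → E.

E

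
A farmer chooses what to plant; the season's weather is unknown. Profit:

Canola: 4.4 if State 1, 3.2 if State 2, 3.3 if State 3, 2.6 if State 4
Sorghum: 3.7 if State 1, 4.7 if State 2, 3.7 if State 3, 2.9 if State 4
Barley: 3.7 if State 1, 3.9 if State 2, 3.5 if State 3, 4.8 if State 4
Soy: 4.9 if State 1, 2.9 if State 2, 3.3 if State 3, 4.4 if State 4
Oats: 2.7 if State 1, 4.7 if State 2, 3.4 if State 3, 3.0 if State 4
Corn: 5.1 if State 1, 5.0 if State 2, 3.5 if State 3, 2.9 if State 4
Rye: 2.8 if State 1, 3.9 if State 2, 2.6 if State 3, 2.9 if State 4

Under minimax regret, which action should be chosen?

Column bests: State 1=5.1, State 2=5.0, State 3=3.7, State 4=4.8.
Canola regrets: 0.7, 1.8, 0.4, 2.2 → max 2.2
Sorghum regrets: 1.4, 0.3, 0.0, 1.9 → max 1.9
Barley regrets: 1.4, 1.1, 0.2, 0.0 → max 1.4
Soy regrets: 0.2, 2.1, 0.4, 0.4 → max 2.1
Oats regrets: 2.4, 0.3, 0.3, 1.8 → max 2.4
Corn regrets: 0.0, 0.0, 0.2, 1.9 → max 1.9
Rye regrets: 2.3, 1.1, 1.1, 1.9 → max 2.3
Smallest max regret = 1.4 → Barley.

Barley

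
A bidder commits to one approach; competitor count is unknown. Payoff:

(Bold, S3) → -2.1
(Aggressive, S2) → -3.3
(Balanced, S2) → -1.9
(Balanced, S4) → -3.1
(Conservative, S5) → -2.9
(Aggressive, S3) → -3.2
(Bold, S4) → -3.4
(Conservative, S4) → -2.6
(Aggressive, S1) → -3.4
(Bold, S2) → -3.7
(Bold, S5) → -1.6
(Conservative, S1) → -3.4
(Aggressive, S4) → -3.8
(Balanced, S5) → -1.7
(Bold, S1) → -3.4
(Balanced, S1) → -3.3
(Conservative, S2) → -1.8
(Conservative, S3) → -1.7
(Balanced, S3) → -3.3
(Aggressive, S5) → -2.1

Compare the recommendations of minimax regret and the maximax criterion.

Column bests: S1=-3.3, S2=-1.8, S3=-1.7, S4=-2.6, S5=-1.6.
Conservative regrets: 0.1, 0.0, 0.0, 0.0, 1.3 → max 1.3
Balanced regrets: 0.0, 0.1, 1.6, 0.5, 0.1 → max 1.6
Aggressive regrets: 0.1, 1.5, 1.5, 1.2, 0.5 → max 1.5
Bold regrets: 0.1, 1.9, 0.4, 0.8, 0.0 → max 1.9
Smallest max regret = 1.3 → Conservative.
Row maxima: Conservative=-1.7, Balanced=-1.7, Aggressive=-2.1, Bold=-1.6
Best best-case = -1.6 → Bold.

minimax regret → Conservative; maximax → Bold (disagree)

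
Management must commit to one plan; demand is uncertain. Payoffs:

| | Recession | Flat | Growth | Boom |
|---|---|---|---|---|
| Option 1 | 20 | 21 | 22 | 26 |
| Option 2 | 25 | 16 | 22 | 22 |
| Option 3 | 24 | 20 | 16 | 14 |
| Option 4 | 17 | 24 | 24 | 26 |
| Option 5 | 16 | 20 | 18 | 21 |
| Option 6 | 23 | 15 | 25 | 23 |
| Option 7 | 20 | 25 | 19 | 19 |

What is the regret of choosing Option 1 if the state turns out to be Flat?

4

Best payoff under Flat is 25.
Regret = 25 − 21 = 4.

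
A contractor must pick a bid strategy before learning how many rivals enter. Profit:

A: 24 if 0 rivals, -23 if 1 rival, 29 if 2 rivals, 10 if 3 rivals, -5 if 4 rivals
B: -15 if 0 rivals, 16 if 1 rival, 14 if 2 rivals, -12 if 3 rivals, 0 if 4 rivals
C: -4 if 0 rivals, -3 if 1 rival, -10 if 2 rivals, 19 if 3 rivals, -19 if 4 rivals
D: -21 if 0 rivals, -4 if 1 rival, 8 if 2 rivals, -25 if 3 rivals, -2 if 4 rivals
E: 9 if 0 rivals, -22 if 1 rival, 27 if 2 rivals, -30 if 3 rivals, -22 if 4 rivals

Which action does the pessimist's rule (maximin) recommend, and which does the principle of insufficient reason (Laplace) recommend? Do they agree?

Row minima: A=-23, B=-15, C=-19, D=-25, E=-30
Best worst-case = -15 → B.
Row averages: A=7, B=0.6, C=-3.4, D=-8.8, E=-7.6
Highest average = 7 → A.

maximin → B; laplace → A (disagree)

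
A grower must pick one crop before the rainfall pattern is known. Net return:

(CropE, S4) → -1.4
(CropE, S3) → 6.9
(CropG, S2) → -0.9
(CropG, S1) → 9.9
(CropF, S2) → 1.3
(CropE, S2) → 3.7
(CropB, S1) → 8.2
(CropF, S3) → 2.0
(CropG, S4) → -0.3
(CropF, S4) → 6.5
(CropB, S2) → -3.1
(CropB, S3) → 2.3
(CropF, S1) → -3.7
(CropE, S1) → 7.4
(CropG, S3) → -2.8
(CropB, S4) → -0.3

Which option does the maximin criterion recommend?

Row minima: CropE=-1.4, CropB=-3.1, CropG=-2.8, CropF=-3.7
Best worst-case = -1.4 → CropE.

CropE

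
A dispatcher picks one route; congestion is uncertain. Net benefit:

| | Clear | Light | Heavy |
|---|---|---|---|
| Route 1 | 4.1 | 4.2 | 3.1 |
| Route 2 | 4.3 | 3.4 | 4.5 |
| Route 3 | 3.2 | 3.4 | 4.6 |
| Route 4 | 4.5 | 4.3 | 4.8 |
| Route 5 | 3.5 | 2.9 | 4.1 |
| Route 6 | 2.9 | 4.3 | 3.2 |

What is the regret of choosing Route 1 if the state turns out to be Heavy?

Best payoff under Heavy is 4.8.
Regret = 4.8 − 3.1 = 1.7.

1.7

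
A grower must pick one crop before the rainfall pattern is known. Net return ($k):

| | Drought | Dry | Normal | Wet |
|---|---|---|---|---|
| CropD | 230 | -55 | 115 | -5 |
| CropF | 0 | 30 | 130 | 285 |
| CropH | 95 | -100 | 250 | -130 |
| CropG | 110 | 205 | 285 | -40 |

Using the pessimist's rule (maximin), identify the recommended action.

CropF

Row minima: CropD=-55, CropF=0, CropH=-130, CropG=-40
Best worst-case = 0 → CropF.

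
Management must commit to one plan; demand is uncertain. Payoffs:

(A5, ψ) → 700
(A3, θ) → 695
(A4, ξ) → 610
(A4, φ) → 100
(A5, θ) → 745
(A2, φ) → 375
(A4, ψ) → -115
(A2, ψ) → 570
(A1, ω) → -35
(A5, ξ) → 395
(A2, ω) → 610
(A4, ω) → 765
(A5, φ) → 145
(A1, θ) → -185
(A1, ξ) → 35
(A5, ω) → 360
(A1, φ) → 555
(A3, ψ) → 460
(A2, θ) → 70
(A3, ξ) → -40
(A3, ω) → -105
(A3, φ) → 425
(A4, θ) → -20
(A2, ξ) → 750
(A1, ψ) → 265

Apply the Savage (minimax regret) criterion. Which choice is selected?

A5

Column bests: θ=745, φ=555, ψ=700, ω=765, ξ=750.
A1 regrets: 930, 0, 435, 800, 715 → max 930
A2 regrets: 675, 180, 130, 155, 0 → max 675
A3 regrets: 50, 130, 240, 870, 790 → max 870
A4 regrets: 765, 455, 815, 0, 140 → max 815
A5 regrets: 0, 410, 0, 405, 355 → max 410
Smallest max regret = 410 → A5.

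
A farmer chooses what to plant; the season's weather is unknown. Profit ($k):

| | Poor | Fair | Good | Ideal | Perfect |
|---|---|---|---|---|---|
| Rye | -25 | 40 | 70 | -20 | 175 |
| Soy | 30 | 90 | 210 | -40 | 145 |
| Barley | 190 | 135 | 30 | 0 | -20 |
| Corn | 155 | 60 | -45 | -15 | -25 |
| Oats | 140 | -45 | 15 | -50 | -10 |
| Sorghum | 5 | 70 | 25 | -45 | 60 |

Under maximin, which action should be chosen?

Row minima: Rye=-25, Soy=-40, Barley=-20, Corn=-45, Oats=-50, Sorghum=-45
Best worst-case = -20 → Barley.

Barley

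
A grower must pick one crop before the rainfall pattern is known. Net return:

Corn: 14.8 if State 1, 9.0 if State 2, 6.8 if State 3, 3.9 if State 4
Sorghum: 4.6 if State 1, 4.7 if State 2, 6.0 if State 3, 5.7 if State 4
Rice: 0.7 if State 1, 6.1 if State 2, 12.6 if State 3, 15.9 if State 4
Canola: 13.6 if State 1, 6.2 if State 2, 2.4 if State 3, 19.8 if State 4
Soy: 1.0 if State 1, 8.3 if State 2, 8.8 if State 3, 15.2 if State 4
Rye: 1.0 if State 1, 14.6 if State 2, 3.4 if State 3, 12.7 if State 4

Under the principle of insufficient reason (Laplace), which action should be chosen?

Row averages: Corn=8.625, Sorghum=5.25, Rice=8.825, Canola=10.5, Soy=8.325, Rye=7.925
Highest average = 10.5 → Canola.

Canola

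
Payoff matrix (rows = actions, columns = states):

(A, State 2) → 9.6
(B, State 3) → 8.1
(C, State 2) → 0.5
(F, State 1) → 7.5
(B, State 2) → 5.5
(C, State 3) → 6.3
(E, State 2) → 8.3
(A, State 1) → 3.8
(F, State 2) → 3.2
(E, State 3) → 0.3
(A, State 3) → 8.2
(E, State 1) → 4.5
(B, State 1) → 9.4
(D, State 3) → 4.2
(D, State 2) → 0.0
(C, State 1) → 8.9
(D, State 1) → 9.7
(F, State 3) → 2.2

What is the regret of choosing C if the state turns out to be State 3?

1.9

Best payoff under State 3 is 8.2.
Regret = 8.2 − 6.3 = 1.9.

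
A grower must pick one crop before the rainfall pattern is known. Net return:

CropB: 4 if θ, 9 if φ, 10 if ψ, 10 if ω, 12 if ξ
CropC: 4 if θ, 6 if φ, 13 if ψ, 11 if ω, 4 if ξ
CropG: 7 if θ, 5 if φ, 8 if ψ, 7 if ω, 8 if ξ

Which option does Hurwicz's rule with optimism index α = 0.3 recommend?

CropB: 0.3·12 + 0.7·4 = 6.4
CropC: 0.3·13 + 0.7·4 = 6.7
CropG: 0.3·8 + 0.7·5 = 5.9
Highest Hurwicz score = 6.7 → CropC.

CropC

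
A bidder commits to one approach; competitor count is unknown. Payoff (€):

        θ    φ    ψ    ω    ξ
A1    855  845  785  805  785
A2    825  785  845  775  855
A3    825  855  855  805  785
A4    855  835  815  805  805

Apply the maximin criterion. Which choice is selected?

Row minima: A1=785, A2=775, A3=785, A4=805
Best worst-case = 805 → A4.

A4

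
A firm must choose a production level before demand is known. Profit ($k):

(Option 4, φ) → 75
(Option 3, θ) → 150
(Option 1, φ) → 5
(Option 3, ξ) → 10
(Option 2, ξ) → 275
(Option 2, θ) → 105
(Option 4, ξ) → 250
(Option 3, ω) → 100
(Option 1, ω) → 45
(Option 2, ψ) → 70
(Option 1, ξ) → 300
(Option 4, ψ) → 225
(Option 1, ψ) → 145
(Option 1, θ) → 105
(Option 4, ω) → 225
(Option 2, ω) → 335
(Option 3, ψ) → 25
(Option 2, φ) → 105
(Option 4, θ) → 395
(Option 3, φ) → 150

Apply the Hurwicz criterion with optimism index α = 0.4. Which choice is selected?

Option 4

Option 1: 0.4·300 + 0.6·5 = 123
Option 2: 0.4·335 + 0.6·70 = 176
Option 3: 0.4·150 + 0.6·10 = 66
Option 4: 0.4·395 + 0.6·75 = 203
Highest Hurwicz score = 203 → Option 4.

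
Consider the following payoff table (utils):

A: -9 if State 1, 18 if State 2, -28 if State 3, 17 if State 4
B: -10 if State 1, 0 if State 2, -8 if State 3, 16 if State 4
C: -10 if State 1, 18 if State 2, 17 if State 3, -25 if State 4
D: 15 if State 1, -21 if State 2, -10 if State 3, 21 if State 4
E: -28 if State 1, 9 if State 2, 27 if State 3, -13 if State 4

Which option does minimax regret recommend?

B

Column bests: State 1=15, State 2=18, State 3=27, State 4=21.
A regrets: 24, 0, 55, 4 → max 55
B regrets: 25, 18, 35, 5 → max 35
C regrets: 25, 0, 10, 46 → max 46
D regrets: 0, 39, 37, 0 → max 39
E regrets: 43, 9, 0, 34 → max 43
Smallest max regret = 35 → B.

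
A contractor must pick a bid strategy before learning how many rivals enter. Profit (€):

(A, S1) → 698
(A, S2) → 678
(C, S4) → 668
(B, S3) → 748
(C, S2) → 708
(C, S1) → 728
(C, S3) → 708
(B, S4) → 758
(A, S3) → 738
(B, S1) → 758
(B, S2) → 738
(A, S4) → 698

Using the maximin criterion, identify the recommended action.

B

Row minima: A=678, B=738, C=668
Best worst-case = 738 → B.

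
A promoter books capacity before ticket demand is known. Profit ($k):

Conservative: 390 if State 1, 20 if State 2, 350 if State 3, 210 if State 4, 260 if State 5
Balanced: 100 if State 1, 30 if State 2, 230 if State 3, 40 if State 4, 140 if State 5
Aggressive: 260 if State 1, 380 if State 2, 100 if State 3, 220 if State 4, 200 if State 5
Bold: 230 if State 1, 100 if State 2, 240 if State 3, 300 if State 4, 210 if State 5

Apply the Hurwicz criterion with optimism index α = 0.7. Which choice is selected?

Aggressive

Conservative: 0.7·390 + 0.3·20 = 279
Balanced: 0.7·230 + 0.3·30 = 170
Aggressive: 0.7·380 + 0.3·100 = 296
Bold: 0.7·300 + 0.3·100 = 240
Highest Hurwicz score = 296 → Aggressive.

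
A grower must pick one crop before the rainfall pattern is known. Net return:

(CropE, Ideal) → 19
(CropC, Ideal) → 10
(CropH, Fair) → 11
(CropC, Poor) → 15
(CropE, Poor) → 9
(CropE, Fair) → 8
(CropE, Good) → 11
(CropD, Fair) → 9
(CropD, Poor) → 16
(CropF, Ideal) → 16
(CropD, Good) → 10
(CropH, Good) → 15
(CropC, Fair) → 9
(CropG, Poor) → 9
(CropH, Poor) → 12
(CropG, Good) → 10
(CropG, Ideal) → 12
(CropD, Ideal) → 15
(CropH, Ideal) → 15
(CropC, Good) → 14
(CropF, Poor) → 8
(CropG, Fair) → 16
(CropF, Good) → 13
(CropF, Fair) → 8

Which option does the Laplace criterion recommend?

CropH

Row averages: CropC=12, CropE=11.75, CropD=12.5, CropG=11.75, CropF=11.25, CropH=13.25
Highest average = 13.25 → CropH.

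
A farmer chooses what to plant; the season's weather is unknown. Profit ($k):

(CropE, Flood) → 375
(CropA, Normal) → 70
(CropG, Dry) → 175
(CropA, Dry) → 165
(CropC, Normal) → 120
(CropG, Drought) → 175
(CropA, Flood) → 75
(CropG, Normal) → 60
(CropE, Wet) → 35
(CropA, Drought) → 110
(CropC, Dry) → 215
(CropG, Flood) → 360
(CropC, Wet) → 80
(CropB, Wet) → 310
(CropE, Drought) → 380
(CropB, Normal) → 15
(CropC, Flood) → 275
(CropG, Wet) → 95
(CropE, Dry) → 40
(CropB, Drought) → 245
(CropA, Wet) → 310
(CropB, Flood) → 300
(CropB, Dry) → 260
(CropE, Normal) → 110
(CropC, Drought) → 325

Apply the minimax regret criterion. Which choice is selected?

Column bests: Drought=380, Dry=260, Normal=120, Wet=310, Flood=375.
CropB regrets: 135, 0, 105, 0, 75 → max 135
CropG regrets: 205, 85, 60, 215, 15 → max 215
CropA regrets: 270, 95, 50, 0, 300 → max 300
CropE regrets: 0, 220, 10, 275, 0 → max 275
CropC regrets: 55, 45, 0, 230, 100 → max 230
Smallest max regret = 135 → CropB.

CropB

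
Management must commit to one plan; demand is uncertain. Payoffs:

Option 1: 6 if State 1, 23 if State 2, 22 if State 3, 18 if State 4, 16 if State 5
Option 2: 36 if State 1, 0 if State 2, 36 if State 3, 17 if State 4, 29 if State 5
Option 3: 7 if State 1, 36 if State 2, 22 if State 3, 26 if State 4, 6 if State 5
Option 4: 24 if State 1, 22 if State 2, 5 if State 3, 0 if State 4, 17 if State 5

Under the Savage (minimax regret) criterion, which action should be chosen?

Option 3

Column bests: State 1=36, State 2=36, State 3=36, State 4=26, State 5=29.
Option 1 regrets: 30, 13, 14, 8, 13 → max 30
Option 2 regrets: 0, 36, 0, 9, 0 → max 36
Option 3 regrets: 29, 0, 14, 0, 23 → max 29
Option 4 regrets: 12, 14, 31, 26, 12 → max 31
Smallest max regret = 29 → Option 3.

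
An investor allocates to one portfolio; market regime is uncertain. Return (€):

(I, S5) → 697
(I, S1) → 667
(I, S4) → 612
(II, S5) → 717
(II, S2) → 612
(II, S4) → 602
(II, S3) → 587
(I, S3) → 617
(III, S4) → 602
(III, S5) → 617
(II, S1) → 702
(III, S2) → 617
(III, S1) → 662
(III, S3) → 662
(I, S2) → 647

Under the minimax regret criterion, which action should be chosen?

I

Column bests: S1=702, S2=647, S3=662, S4=612, S5=717.
I regrets: 35, 0, 45, 0, 20 → max 45
II regrets: 0, 35, 75, 10, 0 → max 75
III regrets: 40, 30, 0, 10, 100 → max 100
Smallest max regret = 45 → I.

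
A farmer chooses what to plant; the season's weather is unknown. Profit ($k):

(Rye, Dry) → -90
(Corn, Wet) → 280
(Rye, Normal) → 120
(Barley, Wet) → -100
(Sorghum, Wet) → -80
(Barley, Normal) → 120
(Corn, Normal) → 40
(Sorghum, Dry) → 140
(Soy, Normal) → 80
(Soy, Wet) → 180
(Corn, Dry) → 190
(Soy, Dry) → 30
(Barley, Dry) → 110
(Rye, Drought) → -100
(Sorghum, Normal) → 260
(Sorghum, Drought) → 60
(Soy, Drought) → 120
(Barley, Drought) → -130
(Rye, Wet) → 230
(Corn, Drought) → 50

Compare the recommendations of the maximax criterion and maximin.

maximax → Corn; maximin → Corn (agree)

Row maxima: Corn=280, Barley=120, Sorghum=260, Soy=180, Rye=230
Best best-case = 280 → Corn.
Row minima: Corn=40, Barley=-130, Sorghum=-80, Soy=30, Rye=-100
Best worst-case = 40 → Corn.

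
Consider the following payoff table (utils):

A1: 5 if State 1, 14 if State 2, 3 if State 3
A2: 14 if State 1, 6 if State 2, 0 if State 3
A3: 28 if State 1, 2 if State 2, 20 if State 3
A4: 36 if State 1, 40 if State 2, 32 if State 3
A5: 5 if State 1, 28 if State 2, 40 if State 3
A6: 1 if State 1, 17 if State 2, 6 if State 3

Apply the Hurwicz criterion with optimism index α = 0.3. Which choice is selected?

A1: 0.3·14 + 0.7·3 = 6.3
A2: 0.3·14 + 0.7·0 = 4.2
A3: 0.3·28 + 0.7·2 = 9.8
A4: 0.3·40 + 0.7·32 = 34.4
A5: 0.3·40 + 0.7·5 = 15.5
A6: 0.3·17 + 0.7·1 = 5.8
Highest Hurwicz score = 34.4 → A4.

A4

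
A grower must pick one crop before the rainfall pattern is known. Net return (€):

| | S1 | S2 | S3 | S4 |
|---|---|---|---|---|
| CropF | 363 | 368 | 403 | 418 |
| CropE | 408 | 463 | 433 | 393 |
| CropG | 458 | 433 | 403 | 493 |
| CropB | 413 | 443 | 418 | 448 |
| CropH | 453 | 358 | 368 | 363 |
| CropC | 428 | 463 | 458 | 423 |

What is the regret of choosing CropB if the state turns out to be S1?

Best payoff under S1 is 458.
Regret = 458 − 413 = 45.

45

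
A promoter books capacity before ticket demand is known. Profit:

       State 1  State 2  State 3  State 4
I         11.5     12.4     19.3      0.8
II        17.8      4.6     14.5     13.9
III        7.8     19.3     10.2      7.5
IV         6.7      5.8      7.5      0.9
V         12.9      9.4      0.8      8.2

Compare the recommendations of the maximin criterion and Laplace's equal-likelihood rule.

maximin → III; laplace → II (disagree)

Row minima: I=0.8, II=4.6, III=7.5, IV=0.9, V=0.8
Best worst-case = 7.5 → III.
Row averages: I=11, II=12.7, III=11.2, IV=5.225, V=7.825
Highest average = 12.7 → II.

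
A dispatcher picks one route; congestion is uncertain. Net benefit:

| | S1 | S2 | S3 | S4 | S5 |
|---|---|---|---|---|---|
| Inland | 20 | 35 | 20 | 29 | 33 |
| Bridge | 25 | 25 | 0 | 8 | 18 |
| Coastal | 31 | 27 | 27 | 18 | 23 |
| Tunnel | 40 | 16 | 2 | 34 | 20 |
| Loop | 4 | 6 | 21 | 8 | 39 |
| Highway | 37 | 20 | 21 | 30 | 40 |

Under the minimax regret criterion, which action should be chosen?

Column bests: S1=40, S2=35, S3=27, S4=34, S5=40.
Inland regrets: 20, 0, 7, 5, 7 → max 20
Bridge regrets: 15, 10, 27, 26, 22 → max 27
Coastal regrets: 9, 8, 0, 16, 17 → max 17
Tunnel regrets: 0, 19, 25, 0, 20 → max 25
Loop regrets: 36, 29, 6, 26, 1 → max 36
Highway regrets: 3, 15, 6, 4, 0 → max 15
Smallest max regret = 15 → Highway.

Highway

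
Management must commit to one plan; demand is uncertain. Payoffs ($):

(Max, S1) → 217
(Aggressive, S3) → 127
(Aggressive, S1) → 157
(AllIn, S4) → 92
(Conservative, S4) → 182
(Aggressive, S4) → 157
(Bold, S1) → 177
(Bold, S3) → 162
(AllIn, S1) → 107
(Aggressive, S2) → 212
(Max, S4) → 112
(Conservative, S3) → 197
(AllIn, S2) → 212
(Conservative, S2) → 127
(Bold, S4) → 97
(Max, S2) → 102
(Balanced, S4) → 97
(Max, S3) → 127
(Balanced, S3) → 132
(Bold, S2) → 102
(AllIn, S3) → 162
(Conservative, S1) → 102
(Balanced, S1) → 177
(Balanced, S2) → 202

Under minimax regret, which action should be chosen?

Column bests: S1=217, S2=212, S3=197, S4=182.
Conservative regrets: 115, 85, 0, 0 → max 115
Balanced regrets: 40, 10, 65, 85 → max 85
Aggressive regrets: 60, 0, 70, 25 → max 70
Bold regrets: 40, 110, 35, 85 → max 110
AllIn regrets: 110, 0, 35, 90 → max 110
Max regrets: 0, 110, 70, 70 → max 110
Smallest max regret = 70 → Aggressive.

Aggressive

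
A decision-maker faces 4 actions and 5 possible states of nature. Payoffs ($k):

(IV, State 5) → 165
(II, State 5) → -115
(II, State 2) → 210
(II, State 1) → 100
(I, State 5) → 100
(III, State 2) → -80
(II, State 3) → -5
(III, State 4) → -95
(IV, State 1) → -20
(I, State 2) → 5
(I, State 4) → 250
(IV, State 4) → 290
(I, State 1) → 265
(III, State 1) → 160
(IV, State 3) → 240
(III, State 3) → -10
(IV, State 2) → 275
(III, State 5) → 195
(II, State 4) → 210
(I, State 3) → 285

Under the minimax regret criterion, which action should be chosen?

I

Column bests: State 1=265, State 2=275, State 3=285, State 4=290, State 5=195.
I regrets: 0, 270, 0, 40, 95 → max 270
II regrets: 165, 65, 290, 80, 310 → max 310
III regrets: 105, 355, 295, 385, 0 → max 385
IV regrets: 285, 0, 45, 0, 30 → max 285
Smallest max regret = 270 → I.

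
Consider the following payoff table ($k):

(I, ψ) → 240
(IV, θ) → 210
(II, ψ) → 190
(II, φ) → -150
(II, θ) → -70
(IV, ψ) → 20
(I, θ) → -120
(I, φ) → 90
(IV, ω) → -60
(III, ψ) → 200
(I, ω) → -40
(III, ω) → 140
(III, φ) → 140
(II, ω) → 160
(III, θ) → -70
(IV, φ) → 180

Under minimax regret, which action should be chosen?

IV

Column bests: θ=210, φ=180, ψ=240, ω=160.
I regrets: 330, 90, 0, 200 → max 330
II regrets: 280, 330, 50, 0 → max 330
III regrets: 280, 40, 40, 20 → max 280
IV regrets: 0, 0, 220, 220 → max 220
Smallest max regret = 220 → IV.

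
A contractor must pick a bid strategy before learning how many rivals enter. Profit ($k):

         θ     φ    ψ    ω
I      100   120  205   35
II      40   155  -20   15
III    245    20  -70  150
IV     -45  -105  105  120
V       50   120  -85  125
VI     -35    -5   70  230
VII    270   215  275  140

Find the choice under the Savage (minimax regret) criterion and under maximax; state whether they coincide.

Column bests: θ=270, φ=215, ψ=275, ω=230.
I regrets: 170, 95, 70, 195 → max 195
II regrets: 230, 60, 295, 215 → max 295
III regrets: 25, 195, 345, 80 → max 345
IV regrets: 315, 320, 170, 110 → max 320
V regrets: 220, 95, 360, 105 → max 360
VI regrets: 305, 220, 205, 0 → max 305
VII regrets: 0, 0, 0, 90 → max 90
Smallest max regret = 90 → VII.
Row maxima: I=205, II=155, III=245, IV=120, V=125, VI=230, VII=275
Best best-case = 275 → VII.

minimax regret → VII; maximax → VII (agree)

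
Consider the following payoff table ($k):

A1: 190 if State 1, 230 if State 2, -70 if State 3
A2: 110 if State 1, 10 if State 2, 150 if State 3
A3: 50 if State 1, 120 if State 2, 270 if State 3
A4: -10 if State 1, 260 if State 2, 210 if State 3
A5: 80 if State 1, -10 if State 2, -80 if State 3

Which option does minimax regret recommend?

Column bests: State 1=190, State 2=260, State 3=270.
A1 regrets: 0, 30, 340 → max 340
A2 regrets: 80, 250, 120 → max 250
A3 regrets: 140, 140, 0 → max 140
A4 regrets: 200, 0, 60 → max 200
A5 regrets: 110, 270, 350 → max 350
Smallest max regret = 140 → A3.

A3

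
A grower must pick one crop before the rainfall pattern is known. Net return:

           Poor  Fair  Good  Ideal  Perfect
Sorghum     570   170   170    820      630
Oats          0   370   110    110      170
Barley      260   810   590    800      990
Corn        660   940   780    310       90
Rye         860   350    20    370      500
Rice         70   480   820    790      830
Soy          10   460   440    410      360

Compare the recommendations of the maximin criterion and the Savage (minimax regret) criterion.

Row minima: Sorghum=170, Oats=0, Barley=260, Corn=90, Rye=20, Rice=70, Soy=10
Best worst-case = 260 → Barley.
Column bests: Poor=860, Fair=940, Good=820, Ideal=820, Perfect=990.
Sorghum regrets: 290, 770, 650, 0, 360 → max 770
Oats regrets: 860, 570, 710, 710, 820 → max 860
Barley regrets: 600, 130, 230, 20, 0 → max 600
Corn regrets: 200, 0, 40, 510, 900 → max 900
Rye regrets: 0, 590, 800, 450, 490 → max 800
Rice regrets: 790, 460, 0, 30, 160 → max 790
Soy regrets: 850, 480, 380, 410, 630 → max 850
Smallest max regret = 600 → Barley.

maximin → Barley; minimax regret → Barley (agree)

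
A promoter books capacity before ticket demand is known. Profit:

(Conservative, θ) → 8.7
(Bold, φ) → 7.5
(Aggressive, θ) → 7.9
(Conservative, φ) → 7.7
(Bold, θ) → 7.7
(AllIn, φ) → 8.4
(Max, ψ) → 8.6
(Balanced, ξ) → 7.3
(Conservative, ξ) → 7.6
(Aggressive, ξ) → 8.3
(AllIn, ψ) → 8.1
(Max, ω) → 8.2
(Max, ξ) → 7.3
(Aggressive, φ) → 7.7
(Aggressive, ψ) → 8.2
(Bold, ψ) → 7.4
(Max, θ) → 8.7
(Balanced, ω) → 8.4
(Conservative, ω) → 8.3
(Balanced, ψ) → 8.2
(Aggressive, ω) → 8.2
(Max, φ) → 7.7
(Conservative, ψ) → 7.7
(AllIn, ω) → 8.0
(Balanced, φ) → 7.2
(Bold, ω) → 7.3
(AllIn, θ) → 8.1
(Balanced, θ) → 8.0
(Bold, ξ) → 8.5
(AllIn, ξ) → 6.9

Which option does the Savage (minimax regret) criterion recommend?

Aggressive

Column bests: θ=8.7, φ=8.4, ψ=8.6, ω=8.4, ξ=8.5.
Conservative regrets: 0.0, 0.7, 0.9, 0.1, 0.9 → max 0.9
Balanced regrets: 0.7, 1.2, 0.4, 0.0, 1.2 → max 1.2
Aggressive regrets: 0.8, 0.7, 0.4, 0.2, 0.2 → max 0.8
Bold regrets: 1.0, 0.9, 1.2, 1.1, 0.0 → max 1.2
AllIn regrets: 0.6, 0.0, 0.5, 0.4, 1.6 → max 1.6
Max regrets: 0.0, 0.7, 0.0, 0.2, 1.2 → max 1.2
Smallest max regret = 0.8 → Aggressive.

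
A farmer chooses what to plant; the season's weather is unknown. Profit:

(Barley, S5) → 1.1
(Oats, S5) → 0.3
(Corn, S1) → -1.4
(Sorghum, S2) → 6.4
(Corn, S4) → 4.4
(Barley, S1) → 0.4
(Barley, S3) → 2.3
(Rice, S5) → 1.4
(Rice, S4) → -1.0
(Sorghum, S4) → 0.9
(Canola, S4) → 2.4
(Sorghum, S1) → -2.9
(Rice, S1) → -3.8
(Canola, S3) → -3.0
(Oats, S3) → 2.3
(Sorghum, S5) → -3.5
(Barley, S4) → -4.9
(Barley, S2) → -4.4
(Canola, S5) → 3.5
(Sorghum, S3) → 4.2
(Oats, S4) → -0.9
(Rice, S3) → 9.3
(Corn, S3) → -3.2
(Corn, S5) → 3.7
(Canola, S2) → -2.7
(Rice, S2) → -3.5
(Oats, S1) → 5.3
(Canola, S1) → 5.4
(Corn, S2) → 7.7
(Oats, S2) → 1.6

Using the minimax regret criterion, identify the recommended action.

Column bests: S1=5.4, S2=7.7, S3=9.3, S4=4.4, S5=3.7.
Sorghum regrets: 8.3, 1.3, 5.1, 3.5, 7.2 → max 8.3
Canola regrets: 0.0, 10.4, 12.3, 2.0, 0.2 → max 12.3
Rice regrets: 9.2, 11.2, 0.0, 5.4, 2.3 → max 11.2
Corn regrets: 6.8, 0.0, 12.5, 0.0, 0.0 → max 12.5
Oats regrets: 0.1, 6.1, 7.0, 5.3, 3.4 → max 7.0
Barley regrets: 5.0, 12.1, 7.0, 9.3, 2.6 → max 12.1
Smallest max regret = 7.0 → Oats.

Oats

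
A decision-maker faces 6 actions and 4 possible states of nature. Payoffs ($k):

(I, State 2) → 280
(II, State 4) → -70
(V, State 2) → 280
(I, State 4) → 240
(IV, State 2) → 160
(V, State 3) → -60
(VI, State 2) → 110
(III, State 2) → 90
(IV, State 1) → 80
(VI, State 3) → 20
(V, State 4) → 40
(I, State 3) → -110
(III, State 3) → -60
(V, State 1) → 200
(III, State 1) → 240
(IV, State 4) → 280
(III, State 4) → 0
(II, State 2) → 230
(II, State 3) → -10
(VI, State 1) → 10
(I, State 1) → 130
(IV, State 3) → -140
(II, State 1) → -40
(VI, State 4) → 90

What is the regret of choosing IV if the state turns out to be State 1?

Best payoff under State 1 is 240.
Regret = 240 − 80 = 160.

160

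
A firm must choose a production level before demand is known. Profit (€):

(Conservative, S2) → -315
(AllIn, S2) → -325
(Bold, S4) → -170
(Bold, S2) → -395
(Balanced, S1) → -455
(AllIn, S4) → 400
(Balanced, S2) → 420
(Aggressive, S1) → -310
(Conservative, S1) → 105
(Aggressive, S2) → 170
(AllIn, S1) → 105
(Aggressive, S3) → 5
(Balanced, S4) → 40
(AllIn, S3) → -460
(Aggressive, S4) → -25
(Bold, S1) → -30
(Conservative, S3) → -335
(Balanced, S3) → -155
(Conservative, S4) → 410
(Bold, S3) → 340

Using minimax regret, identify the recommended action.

Aggressive

Column bests: S1=105, S2=420, S3=340, S4=410.
Conservative regrets: 0, 735, 675, 0 → max 735
Balanced regrets: 560, 0, 495, 370 → max 560
Aggressive regrets: 415, 250, 335, 435 → max 435
Bold regrets: 135, 815, 0, 580 → max 815
AllIn regrets: 0, 745, 800, 10 → max 800
Smallest max regret = 435 → Aggressive.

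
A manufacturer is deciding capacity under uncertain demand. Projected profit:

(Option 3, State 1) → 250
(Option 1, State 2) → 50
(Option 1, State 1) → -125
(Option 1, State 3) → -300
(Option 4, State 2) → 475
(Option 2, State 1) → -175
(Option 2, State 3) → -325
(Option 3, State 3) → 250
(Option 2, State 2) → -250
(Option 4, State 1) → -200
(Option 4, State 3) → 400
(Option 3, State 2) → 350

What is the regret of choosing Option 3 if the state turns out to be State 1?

0

Best payoff under State 1 is 250.
Regret = 250 − 250 = 0.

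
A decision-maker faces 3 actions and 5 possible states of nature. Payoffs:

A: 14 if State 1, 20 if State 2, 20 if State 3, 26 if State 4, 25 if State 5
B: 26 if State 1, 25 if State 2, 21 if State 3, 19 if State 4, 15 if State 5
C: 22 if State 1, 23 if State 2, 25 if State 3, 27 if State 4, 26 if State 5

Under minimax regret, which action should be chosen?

C

Column bests: State 1=26, State 2=25, State 3=25, State 4=27, State 5=26.
A regrets: 12, 5, 5, 1, 1 → max 12
B regrets: 0, 0, 4, 8, 11 → max 11
C regrets: 4, 2, 0, 0, 0 → max 4
Smallest max regret = 4 → C.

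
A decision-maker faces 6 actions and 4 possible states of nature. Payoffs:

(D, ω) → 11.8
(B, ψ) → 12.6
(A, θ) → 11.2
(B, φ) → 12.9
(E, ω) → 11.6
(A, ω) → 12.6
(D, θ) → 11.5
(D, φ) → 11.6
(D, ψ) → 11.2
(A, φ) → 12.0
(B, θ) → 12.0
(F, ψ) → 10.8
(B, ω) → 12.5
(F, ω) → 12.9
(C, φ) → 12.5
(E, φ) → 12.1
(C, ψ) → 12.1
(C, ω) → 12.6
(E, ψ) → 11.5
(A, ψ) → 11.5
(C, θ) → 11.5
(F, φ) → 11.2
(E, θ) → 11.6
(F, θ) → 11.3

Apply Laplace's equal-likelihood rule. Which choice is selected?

B

Row averages: A=11.825, B=12.5, C=12.175, D=11.525, E=11.7, F=11.55
Highest average = 12.5 → B.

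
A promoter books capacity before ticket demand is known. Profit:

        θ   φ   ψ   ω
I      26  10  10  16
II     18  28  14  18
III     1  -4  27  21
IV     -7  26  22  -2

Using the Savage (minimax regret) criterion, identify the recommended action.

II

Column bests: θ=26, φ=28, ψ=27, ω=21.
I regrets: 0, 18, 17, 5 → max 18
II regrets: 8, 0, 13, 3 → max 13
III regrets: 25, 32, 0, 0 → max 32
IV regrets: 33, 2, 5, 23 → max 33
Smallest max regret = 13 → II.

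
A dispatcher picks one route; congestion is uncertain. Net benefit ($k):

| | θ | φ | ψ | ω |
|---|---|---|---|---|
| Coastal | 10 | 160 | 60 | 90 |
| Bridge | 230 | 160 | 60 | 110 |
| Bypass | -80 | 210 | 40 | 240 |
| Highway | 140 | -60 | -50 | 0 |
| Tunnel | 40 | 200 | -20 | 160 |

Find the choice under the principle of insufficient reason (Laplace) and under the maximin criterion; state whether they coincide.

laplace → Bridge; maximin → Bridge (agree)

Row averages: Coastal=80, Bridge=140, Bypass=102.5, Highway=7.5, Tunnel=95
Highest average = 140 → Bridge.
Row minima: Coastal=10, Bridge=60, Bypass=-80, Highway=-60, Tunnel=-20
Best worst-case = 60 → Bridge.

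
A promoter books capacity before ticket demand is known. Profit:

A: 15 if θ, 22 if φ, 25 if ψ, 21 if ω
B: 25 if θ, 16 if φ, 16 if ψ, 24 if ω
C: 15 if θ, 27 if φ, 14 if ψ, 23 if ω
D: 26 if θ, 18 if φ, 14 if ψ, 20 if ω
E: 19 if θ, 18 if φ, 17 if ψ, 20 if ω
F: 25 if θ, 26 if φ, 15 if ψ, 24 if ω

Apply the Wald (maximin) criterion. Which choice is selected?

E

Row minima: A=15, B=16, C=14, D=14, E=17, F=15
Best worst-case = 17 → E.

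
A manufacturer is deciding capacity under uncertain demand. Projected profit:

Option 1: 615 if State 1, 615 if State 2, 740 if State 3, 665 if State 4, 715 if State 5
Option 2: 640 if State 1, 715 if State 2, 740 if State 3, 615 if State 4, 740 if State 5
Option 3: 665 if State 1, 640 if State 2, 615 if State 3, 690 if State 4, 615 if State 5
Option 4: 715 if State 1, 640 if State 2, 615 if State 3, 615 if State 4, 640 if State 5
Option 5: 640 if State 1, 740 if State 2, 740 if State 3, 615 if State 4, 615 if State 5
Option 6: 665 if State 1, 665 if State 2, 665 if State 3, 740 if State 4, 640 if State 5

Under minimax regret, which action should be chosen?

Column bests: State 1=715, State 2=740, State 3=740, State 4=740, State 5=740.
Option 1 regrets: 100, 125, 0, 75, 25 → max 125
Option 2 regrets: 75, 25, 0, 125, 0 → max 125
Option 3 regrets: 50, 100, 125, 50, 125 → max 125
Option 4 regrets: 0, 100, 125, 125, 100 → max 125
Option 5 regrets: 75, 0, 0, 125, 125 → max 125
Option 6 regrets: 50, 75, 75, 0, 100 → max 100
Smallest max regret = 100 → Option 6.

Option 6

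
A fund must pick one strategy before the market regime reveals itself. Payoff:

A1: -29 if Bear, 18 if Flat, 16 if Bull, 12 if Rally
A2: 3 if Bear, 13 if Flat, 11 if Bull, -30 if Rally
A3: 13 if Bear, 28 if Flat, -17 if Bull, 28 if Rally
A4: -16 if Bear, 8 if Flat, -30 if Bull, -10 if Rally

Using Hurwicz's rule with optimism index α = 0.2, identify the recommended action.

A1: 0.2·18 + 0.8·(-29) = -19.6
A2: 0.2·13 + 0.8·(-30) = -21.4
A3: 0.2·28 + 0.8·(-17) = -8
A4: 0.2·8 + 0.8·(-30) = -22.4
Highest Hurwicz score = -8 → A3.

A3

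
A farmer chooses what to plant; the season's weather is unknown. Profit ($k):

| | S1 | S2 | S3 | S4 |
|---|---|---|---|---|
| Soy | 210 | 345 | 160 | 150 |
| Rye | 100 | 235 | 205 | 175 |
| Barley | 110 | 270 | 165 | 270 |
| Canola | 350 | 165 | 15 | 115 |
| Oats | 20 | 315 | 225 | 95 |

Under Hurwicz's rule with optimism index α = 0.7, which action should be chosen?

Soy

Soy: 0.7·345 + 0.3·150 = 286.5
Rye: 0.7·235 + 0.3·100 = 194.5
Barley: 0.7·270 + 0.3·110 = 222
Canola: 0.7·350 + 0.3·15 = 249.5
Oats: 0.7·315 + 0.3·20 = 226.5
Highest Hurwicz score = 286.5 → Soy.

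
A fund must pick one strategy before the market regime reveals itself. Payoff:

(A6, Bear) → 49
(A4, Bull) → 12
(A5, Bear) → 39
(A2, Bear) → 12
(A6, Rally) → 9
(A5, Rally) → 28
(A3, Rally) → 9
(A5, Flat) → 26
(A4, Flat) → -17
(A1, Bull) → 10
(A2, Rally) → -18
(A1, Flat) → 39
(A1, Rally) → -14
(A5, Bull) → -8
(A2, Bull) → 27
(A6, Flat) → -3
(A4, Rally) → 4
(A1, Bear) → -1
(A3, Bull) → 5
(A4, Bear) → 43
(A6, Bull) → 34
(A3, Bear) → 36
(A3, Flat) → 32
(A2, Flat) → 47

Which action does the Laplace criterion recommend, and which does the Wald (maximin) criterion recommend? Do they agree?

laplace → A6; maximin → A3 (disagree)

Row averages: A1=8.5, A2=17, A3=20.5, A4=10.5, A5=21.25, A6=22.25
Highest average = 22.25 → A6.
Row minima: A1=-14, A2=-18, A3=5, A4=-17, A5=-8, A6=-3
Best worst-case = 5 → A3.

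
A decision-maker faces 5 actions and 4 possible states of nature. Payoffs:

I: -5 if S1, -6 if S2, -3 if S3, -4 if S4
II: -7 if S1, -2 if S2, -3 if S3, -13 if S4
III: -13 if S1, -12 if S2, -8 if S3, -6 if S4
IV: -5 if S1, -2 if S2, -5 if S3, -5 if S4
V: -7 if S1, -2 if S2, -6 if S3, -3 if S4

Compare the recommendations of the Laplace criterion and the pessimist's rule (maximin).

laplace → IV; maximin → IV (agree)

Row averages: I=-4.5, II=-6.25, III=-9.75, IV=-4.25, V=-4.5
Highest average = -4.25 → IV.
Row minima: I=-6, II=-13, III=-13, IV=-5, V=-7
Best worst-case = -5 → IV.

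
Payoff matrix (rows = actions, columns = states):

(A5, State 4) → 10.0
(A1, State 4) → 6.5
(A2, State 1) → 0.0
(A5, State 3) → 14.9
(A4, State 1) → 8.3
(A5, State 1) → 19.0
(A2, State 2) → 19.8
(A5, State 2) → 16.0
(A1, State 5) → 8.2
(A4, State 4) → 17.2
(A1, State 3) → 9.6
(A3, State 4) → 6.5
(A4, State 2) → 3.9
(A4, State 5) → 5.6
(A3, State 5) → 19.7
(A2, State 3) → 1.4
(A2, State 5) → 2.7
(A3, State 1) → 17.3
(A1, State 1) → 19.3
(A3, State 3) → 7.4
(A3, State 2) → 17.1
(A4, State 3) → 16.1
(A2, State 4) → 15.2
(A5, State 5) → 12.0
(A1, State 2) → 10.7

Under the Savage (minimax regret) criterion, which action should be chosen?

Column bests: State 1=19.3, State 2=19.8, State 3=16.1, State 4=17.2, State 5=19.7.
A1 regrets: 0.0, 9.1, 6.5, 10.7, 11.5 → max 11.5
A2 regrets: 19.3, 0.0, 14.7, 2.0, 17.0 → max 19.3
A3 regrets: 2.0, 2.7, 8.7, 10.7, 0.0 → max 10.7
A4 regrets: 11.0, 15.9, 0.0, 0.0, 14.1 → max 15.9
A5 regrets: 0.3, 3.8, 1.2, 7.2, 7.7 → max 7.7
Smallest max regret = 7.7 → A5.

A5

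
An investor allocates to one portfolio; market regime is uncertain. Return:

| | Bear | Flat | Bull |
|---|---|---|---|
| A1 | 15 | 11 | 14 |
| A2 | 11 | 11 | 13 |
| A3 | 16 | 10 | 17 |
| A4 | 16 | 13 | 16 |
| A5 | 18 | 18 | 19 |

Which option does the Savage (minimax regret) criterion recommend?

Column bests: Bear=18, Flat=18, Bull=19.
A1 regrets: 3, 7, 5 → max 7
A2 regrets: 7, 7, 6 → max 7
A3 regrets: 2, 8, 2 → max 8
A4 regrets: 2, 5, 3 → max 5
A5 regrets: 0, 0, 0 → max 0
Smallest max regret = 0 → A5.

A5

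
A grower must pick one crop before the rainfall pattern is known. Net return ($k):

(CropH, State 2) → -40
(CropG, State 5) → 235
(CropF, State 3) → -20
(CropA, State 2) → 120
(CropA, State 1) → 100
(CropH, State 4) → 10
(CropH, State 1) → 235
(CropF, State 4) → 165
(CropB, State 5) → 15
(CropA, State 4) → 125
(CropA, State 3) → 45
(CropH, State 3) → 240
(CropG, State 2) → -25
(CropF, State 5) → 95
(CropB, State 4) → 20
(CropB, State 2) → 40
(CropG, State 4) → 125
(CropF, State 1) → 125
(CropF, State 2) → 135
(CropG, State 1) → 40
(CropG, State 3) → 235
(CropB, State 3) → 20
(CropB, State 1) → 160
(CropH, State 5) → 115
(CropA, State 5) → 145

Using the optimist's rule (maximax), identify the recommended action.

CropH

Row maxima: CropH=240, CropG=235, CropA=145, CropF=165, CropB=160
Best best-case = 240 → CropH.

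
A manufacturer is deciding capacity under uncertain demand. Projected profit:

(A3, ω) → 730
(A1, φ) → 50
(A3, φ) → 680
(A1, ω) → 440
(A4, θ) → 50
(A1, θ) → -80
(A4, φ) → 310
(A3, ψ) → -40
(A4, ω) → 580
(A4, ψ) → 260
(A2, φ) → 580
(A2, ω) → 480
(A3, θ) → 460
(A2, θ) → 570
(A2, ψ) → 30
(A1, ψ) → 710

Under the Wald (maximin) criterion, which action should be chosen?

Row minima: A1=-80, A2=30, A3=-40, A4=50
Best worst-case = 50 → A4.

A4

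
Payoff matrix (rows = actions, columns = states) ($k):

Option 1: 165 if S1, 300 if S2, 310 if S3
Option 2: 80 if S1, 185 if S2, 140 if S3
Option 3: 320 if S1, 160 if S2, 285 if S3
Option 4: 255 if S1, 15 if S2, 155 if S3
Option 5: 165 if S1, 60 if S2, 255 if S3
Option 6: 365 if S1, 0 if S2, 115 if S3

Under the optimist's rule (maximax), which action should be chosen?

Row maxima: Option 1=310, Option 2=185, Option 3=320, Option 4=255, Option 5=255, Option 6=365
Best best-case = 365 → Option 6.

Option 6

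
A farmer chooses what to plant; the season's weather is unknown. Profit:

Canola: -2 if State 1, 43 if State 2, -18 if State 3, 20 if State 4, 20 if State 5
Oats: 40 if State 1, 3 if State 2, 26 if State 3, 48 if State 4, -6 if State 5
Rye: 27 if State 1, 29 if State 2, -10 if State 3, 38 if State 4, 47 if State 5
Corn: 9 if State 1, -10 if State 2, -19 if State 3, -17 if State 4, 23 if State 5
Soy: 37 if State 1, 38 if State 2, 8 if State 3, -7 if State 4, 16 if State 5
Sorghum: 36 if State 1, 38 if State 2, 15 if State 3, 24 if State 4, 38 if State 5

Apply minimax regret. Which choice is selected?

Sorghum

Column bests: State 1=40, State 2=43, State 3=26, State 4=48, State 5=47.
Canola regrets: 42, 0, 44, 28, 27 → max 44
Oats regrets: 0, 40, 0, 0, 53 → max 53
Rye regrets: 13, 14, 36, 10, 0 → max 36
Corn regrets: 31, 53, 45, 65, 24 → max 65
Soy regrets: 3, 5, 18, 55, 31 → max 55
Sorghum regrets: 4, 5, 11, 24, 9 → max 24
Smallest max regret = 24 → Sorghum.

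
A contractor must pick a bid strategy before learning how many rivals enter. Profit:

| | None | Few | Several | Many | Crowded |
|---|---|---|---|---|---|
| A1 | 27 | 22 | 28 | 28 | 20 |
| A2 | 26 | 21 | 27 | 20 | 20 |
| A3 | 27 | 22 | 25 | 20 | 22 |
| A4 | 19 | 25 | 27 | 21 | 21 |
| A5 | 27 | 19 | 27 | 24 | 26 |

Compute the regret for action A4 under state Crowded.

5

Best payoff under Crowded is 26.
Regret = 26 − 21 = 5.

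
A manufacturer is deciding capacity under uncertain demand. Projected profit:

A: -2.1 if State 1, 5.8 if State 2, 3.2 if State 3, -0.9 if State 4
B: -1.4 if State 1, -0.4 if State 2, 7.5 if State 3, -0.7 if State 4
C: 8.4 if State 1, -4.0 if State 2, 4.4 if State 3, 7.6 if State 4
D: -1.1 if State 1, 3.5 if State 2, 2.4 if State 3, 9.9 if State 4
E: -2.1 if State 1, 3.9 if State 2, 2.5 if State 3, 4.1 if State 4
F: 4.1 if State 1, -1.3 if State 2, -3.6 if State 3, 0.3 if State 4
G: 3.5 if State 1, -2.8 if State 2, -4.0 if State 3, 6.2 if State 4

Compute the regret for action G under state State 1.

4.9

Best payoff under State 1 is 8.4.
Regret = 8.4 − 3.5 = 4.9.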